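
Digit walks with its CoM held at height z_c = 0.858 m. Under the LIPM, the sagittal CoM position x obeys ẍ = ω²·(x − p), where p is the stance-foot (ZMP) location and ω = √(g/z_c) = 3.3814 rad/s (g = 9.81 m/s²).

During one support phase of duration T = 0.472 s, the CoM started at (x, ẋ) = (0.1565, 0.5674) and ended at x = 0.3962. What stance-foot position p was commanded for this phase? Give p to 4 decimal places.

ωT = 3.3814·0.472 = 1.596021; cosh(ωT) = 2.568032, sinh(ωT) = 2.365330
x(T) = p + (x₀−p)·cosh(ωT) + (ẋ₀/ω)·sinh(ωT) ⇒ p·(1 − cosh) = x(T) − x₀·cosh − (ẋ₀/ω)·sinh
numerator   = 0.3962 − (0.1565)·2.568032 − (0.5674/3.3814)·2.365330 = -0.402600
denominator = 1 − 2.568032 = -1.568032
p = -0.402600 / -1.568032 = 0.2568

p = 0.2568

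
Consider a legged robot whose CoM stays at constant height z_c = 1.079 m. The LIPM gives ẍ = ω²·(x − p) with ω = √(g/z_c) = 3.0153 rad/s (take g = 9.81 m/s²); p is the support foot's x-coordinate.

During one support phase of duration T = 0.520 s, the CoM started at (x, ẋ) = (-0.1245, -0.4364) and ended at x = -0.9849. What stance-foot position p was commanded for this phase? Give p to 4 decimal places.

p = 0.2271

ωT = 3.0153·0.520 = 1.567956; cosh(ωT) = 2.502652, sinh(ωT) = 2.294181
x(T) = p + (x₀−p)·cosh(ωT) + (ẋ₀/ω)·sinh(ωT) ⇒ p·(1 − cosh) = x(T) − x₀·cosh − (ẋ₀/ω)·sinh
numerator   = -0.9849 − (-0.1245)·2.502652 − (-0.4364/3.0153)·2.294181 = -0.341286
denominator = 1 − 2.502652 = -1.502652
p = -0.341286 / -1.502652 = 0.2271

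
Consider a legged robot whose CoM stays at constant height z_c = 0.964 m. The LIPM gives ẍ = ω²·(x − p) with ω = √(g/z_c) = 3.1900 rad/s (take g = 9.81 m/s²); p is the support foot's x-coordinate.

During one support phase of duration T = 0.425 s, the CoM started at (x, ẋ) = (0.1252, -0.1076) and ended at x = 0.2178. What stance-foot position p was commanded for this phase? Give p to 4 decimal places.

ωT = 3.1900·0.425 = 1.355750; cosh(ωT) = 2.068712, sinh(ωT) = 1.810958
x(T) = p + (x₀−p)·cosh(ωT) + (ẋ₀/ω)·sinh(ωT) ⇒ p·(1 − cosh) = x(T) − x₀·cosh − (ẋ₀/ω)·sinh
numerator   = 0.2178 − (0.1252)·2.068712 − (-0.1076/3.1900)·1.810958 = 0.019882
denominator = 1 − 2.068712 = -1.068712
p = 0.019882 / -1.068712 = -0.0186

p = -0.0186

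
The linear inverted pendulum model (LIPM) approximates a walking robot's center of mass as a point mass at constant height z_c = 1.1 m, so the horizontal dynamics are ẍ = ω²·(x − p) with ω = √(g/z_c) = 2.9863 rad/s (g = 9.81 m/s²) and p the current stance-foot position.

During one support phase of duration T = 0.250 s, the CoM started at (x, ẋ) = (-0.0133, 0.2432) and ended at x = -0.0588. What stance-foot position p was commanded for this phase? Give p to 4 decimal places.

ωT = 2.9863·0.250 = 0.746575; cosh(ωT) = 1.291874, sinh(ωT) = 0.817887
x(T) = p + (x₀−p)·cosh(ωT) + (ẋ₀/ω)·sinh(ωT) ⇒ p·(1 − cosh) = x(T) − x₀·cosh − (ẋ₀/ω)·sinh
numerator   = -0.0588 − (-0.0133)·1.291874 − (0.2432/2.9863)·0.817887 = -0.108226
denominator = 1 − 1.291874 = -0.291874
p = -0.108226 / -0.291874 = 0.3708

p = 0.3708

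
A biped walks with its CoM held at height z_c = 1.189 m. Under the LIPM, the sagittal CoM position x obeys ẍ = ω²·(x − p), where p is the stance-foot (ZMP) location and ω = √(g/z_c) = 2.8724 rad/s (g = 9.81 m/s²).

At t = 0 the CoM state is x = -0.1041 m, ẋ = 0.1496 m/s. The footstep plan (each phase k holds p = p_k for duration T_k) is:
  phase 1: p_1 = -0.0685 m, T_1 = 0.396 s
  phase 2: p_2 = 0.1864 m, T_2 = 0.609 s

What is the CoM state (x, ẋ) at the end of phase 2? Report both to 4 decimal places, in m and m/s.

phase 1: p=-0.0685, T=0.396, ωT=1.137470, cosh=1.719749, sinh=1.399120; start (x,ẋ)=(-0.104100, 0.149600) → end (x,ẋ)=(-0.056854, 0.114204)
phase 2: p=0.1864, T=0.609, ωT=1.749292, cosh=2.962212, sinh=2.788315; start (x,ẋ)=(-0.056854, 0.114204) → end (x,ẋ)=(-0.423310, -1.609965)

x = -0.4233, ẋ = -1.6100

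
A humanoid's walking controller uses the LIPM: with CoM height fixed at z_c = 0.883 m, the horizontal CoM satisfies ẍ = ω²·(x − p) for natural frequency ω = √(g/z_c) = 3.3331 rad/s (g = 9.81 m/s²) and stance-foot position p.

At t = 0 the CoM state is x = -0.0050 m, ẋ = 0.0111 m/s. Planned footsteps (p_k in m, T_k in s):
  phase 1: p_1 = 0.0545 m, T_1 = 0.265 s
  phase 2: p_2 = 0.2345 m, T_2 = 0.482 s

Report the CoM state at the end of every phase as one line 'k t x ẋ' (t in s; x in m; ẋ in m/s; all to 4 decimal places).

1 0.2650 -0.0264 -0.1831
2 0.7470 -0.5735 -2.5556

phase 1: p=0.0545, T=0.265, ωT=0.883271, cosh=1.416114, sinh=1.002686; start (x,ẋ)=(-0.005000, 0.011100) → end (x,ẋ)=(-0.026420, -0.183133)
phase 2: p=0.2345, T=0.482, ωT=1.606554, cosh=2.593090, sinh=2.392512; start (x,ẋ)=(-0.026420, -0.183133) → end (x,ẋ)=(-0.573542, -2.555580)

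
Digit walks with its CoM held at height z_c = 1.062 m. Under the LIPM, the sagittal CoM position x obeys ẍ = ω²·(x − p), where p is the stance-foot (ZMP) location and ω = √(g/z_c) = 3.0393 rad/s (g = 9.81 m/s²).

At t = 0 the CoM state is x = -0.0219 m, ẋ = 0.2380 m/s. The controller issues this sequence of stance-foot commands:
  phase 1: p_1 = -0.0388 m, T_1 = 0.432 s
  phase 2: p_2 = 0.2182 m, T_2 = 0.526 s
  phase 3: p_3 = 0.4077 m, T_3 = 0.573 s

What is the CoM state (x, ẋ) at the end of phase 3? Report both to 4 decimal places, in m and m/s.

phase 1: p=-0.0388, T=0.432, ωT=1.312978, cosh=1.993122, sinh=1.724104; start (x,ẋ)=(-0.021900, 0.238000) → end (x,ẋ)=(0.129894, 0.562920)
phase 2: p=0.2182, T=0.526, ωT=1.598672, cosh=2.574312, sinh=2.372147; start (x,ẋ)=(0.129894, 0.562920) → end (x,ẋ)=(0.430227, 0.812475)
phase 3: p=0.4077, T=0.573, ωT=1.741519, cosh=2.940629, sinh=2.765375; start (x,ẋ)=(0.430227, 0.812475) → end (x,ẋ)=(1.213193, 2.578524)

x = 1.2132, ẋ = 2.5785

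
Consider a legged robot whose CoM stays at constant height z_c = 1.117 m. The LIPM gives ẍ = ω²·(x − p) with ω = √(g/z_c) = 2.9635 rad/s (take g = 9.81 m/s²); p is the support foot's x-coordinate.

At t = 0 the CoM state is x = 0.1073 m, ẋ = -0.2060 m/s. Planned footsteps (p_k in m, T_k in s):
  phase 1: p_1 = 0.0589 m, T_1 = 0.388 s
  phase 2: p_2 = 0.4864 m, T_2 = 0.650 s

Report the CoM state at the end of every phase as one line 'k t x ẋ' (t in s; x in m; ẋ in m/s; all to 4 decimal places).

1 0.3880 0.0442 -0.1541
2 1.0380 -1.2380 -4.9417

phase 1: p=0.0589, T=0.388, ωT=1.149838, cosh=1.737185, sinh=1.420497; start (x,ẋ)=(0.107300, -0.206000) → end (x,ẋ)=(0.044238, -0.154113)
phase 2: p=0.4864, T=0.650, ωT=1.926275, cosh=3.504792, sinh=3.359102; start (x,ẋ)=(0.044238, -0.154113) → end (x,ẋ)=(-1.237974, -4.941729)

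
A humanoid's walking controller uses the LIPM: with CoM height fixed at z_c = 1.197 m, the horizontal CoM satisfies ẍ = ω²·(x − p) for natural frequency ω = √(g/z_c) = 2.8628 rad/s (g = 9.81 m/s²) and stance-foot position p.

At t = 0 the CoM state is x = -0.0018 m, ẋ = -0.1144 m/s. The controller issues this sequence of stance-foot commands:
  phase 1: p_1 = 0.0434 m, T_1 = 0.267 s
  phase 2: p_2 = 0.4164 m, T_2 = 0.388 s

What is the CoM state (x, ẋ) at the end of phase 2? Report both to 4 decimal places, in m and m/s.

x = -0.4895, ẋ = -2.2393

phase 1: p=0.0434, T=0.267, ωT=0.764368, cosh=1.306632, sinh=0.841004; start (x,ẋ)=(-0.001800, -0.114400) → end (x,ẋ)=(-0.049267, -0.258303)
phase 2: p=0.4164, T=0.388, ωT=1.110766, cosh=1.682996, sinh=1.353689; start (x,ẋ)=(-0.049267, -0.258303) → end (x,ẋ)=(-0.489456, -2.239342)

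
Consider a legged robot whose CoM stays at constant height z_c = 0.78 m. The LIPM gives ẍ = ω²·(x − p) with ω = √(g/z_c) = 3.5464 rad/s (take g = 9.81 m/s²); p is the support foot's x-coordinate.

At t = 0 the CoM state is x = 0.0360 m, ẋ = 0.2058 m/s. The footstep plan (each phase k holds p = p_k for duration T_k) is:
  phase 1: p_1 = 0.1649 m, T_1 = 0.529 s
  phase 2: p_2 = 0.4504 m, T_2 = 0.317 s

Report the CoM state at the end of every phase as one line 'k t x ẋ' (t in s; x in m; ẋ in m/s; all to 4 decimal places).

1 0.5290 -0.0807 -0.7695
2 0.8460 -0.7519 -3.9018

phase 1: p=0.1649, T=0.529, ωT=1.876046, cosh=3.340418, sinh=3.187223; start (x,ẋ)=(0.036000, 0.205800) → end (x,ẋ)=(-0.080723, -0.769520)
phase 2: p=0.4504, T=0.317, ωT=1.124209, cosh=1.701345, sinh=1.376436; start (x,ẋ)=(-0.080723, -0.769520) → end (x,ẋ)=(-0.751891, -3.901840)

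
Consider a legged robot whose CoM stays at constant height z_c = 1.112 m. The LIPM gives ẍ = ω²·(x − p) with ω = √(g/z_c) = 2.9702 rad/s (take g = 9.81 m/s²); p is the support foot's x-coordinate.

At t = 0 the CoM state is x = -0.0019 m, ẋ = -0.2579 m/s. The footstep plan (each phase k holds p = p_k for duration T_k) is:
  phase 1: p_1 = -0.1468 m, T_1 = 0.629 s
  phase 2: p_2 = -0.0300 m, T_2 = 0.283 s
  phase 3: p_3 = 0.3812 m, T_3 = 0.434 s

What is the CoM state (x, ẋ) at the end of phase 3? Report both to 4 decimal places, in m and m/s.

x = 0.6642, ẋ = 1.2058

phase 1: p=-0.1468, T=0.629, ωT=1.868256, cosh=3.315691, sinh=3.161298; start (x,ẋ)=(-0.001900, -0.257900) → end (x,ẋ)=(0.059151, 0.505449)
phase 2: p=-0.0300, T=0.283, ωT=0.840567, cosh=1.374573, sinh=0.943107; start (x,ẋ)=(0.059151, 0.505449) → end (x,ẋ)=(0.253036, 0.944507)
phase 3: p=0.3812, T=0.434, ωT=1.289067, cosh=1.952463, sinh=1.676935; start (x,ẋ)=(0.253036, 0.944507) → end (x,ẋ)=(0.664220, 1.205751)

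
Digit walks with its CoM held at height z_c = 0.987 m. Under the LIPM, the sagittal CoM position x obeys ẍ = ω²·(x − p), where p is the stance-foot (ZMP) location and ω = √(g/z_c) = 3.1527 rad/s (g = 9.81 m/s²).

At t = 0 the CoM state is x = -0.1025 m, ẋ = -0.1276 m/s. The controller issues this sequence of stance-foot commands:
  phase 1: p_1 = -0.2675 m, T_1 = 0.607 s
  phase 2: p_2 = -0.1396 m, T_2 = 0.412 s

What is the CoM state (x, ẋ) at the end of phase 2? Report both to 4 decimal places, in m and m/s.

phase 1: p=-0.2675, T=0.607, ωT=1.913689, cosh=3.462791, sinh=3.315256; start (x,ẋ)=(-0.102500, -0.127600) → end (x,ẋ)=(0.169681, 1.282729)
phase 2: p=-0.1396, T=0.412, ωT=1.298912, cosh=1.969068, sinh=1.696240; start (x,ẋ)=(0.169681, 1.282729) → end (x,ẋ)=(1.159540, 4.179735)

x = 1.1595, ẋ = 4.1797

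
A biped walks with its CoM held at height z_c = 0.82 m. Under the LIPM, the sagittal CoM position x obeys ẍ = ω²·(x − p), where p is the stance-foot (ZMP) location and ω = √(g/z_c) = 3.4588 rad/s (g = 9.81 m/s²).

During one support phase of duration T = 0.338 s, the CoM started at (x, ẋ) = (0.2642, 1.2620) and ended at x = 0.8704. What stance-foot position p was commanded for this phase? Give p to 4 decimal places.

ωT = 3.4588·0.338 = 1.169074; cosh(ωT) = 1.764833, sinh(ωT) = 1.454179
x(T) = p + (x₀−p)·cosh(ωT) + (ẋ₀/ω)·sinh(ωT) ⇒ p·(1 − cosh) = x(T) − x₀·cosh − (ẋ₀/ω)·sinh
numerator   = 0.8704 − (0.2642)·1.764833 − (1.2620/3.4588)·1.454179 = -0.126450
denominator = 1 − 1.764833 = -0.764833
p = -0.126450 / -0.764833 = 0.1653

p = 0.1653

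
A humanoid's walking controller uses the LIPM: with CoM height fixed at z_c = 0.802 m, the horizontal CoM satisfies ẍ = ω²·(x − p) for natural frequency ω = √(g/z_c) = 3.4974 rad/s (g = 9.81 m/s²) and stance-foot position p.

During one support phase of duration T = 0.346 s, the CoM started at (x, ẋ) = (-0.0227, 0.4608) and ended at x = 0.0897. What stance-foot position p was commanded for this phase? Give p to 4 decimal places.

p = 0.0849

ωT = 3.4974·0.346 = 1.210100; cosh(ωT) = 1.825994, sinh(ωT) = 1.527827
x(T) = p + (x₀−p)·cosh(ωT) + (ẋ₀/ω)·sinh(ωT) ⇒ p·(1 − cosh) = x(T) − x₀·cosh − (ẋ₀/ω)·sinh
numerator   = 0.0897 − (-0.0227)·1.825994 − (0.4608/3.4974)·1.527827 = -0.070149
denominator = 1 − 1.825994 = -0.825994
p = -0.070149 / -0.825994 = 0.0849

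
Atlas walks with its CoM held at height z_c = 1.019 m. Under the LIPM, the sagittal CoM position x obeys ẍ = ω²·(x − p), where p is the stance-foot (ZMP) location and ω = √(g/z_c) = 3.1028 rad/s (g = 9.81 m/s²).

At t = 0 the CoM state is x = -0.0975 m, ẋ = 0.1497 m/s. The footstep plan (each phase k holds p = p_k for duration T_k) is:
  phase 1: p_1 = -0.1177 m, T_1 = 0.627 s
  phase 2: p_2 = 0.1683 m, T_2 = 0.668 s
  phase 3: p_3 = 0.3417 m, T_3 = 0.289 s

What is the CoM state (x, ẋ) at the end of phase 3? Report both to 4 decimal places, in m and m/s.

x = 1.9653, ẋ = 5.3033

phase 1: p=-0.1177, T=0.627, ωT=1.945456, cosh=3.569870, sinh=3.426948; start (x,ẋ)=(-0.097500, 0.149700) → end (x,ẋ)=(0.119750, 0.749199)
phase 2: p=0.1683, T=0.668, ωT=2.072670, cosh=4.035932, sinh=3.910082; start (x,ẋ)=(0.119750, 0.749199) → end (x,ẋ)=(0.916482, 2.434703)
phase 3: p=0.3417, T=0.289, ωT=0.896709, cosh=1.429716, sinh=1.021806; start (x,ẋ)=(0.916482, 2.434703) → end (x,ẋ)=(1.965265, 5.303258)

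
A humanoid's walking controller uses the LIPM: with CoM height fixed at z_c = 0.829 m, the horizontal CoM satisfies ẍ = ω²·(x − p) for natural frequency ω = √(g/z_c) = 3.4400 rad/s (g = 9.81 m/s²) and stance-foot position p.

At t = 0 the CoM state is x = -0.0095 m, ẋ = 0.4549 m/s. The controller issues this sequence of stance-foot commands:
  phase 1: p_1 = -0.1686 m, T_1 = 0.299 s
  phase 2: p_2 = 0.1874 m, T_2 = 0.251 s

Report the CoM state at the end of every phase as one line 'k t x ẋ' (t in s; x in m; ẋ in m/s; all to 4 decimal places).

1 0.2990 0.2436 1.3851
2 0.5500 0.6584 2.1229

phase 1: p=-0.1686, T=0.299, ωT=1.028560, cosh=1.577278, sinh=1.219757; start (x,ẋ)=(-0.009500, 0.454900) → end (x,ẋ)=(0.243644, 1.385082)
phase 2: p=0.1874, T=0.251, ωT=0.863440, cosh=1.396506, sinh=0.974798; start (x,ẋ)=(0.243644, 1.385082) → end (x,ẋ)=(0.658437, 2.122878)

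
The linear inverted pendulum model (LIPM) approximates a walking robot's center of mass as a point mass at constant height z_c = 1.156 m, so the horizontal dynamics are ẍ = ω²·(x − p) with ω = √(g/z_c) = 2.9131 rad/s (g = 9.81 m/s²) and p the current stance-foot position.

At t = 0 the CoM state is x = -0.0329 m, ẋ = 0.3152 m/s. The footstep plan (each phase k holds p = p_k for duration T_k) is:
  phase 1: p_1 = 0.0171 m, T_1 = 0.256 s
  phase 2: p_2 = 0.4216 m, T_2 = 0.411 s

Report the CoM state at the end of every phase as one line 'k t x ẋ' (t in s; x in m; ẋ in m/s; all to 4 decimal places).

phase 1: p=0.0171, T=0.256, ωT=0.745754, cosh=1.291203, sinh=0.816826; start (x,ẋ)=(-0.032900, 0.315200) → end (x,ẋ)=(0.040921, 0.288012)
phase 2: p=0.4216, T=0.411, ωT=1.197284, cosh=1.806563, sinh=1.504549; start (x,ẋ)=(0.040921, 0.288012) → end (x,ẋ)=(-0.117368, -1.148166)

1 0.2560 0.0409 0.2880
2 0.6670 -0.1174 -1.1482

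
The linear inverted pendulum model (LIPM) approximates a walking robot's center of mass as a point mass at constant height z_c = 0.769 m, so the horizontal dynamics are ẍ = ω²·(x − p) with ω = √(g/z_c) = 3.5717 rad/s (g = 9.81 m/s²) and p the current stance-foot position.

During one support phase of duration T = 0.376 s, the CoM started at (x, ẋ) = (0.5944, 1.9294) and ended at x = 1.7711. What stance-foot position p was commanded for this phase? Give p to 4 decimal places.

ωT = 3.5717·0.376 = 1.342959; cosh(ωT) = 2.045717, sinh(ωT) = 1.784645
x(T) = p + (x₀−p)·cosh(ωT) + (ẋ₀/ω)·sinh(ωT) ⇒ p·(1 − cosh) = x(T) − x₀·cosh − (ẋ₀/ω)·sinh
numerator   = 1.7711 − (0.5944)·2.045717 − (1.9294/3.5717)·1.784645 = -0.408923
denominator = 1 − 2.045717 = -1.045717
p = -0.408923 / -1.045717 = 0.3910

p = 0.3910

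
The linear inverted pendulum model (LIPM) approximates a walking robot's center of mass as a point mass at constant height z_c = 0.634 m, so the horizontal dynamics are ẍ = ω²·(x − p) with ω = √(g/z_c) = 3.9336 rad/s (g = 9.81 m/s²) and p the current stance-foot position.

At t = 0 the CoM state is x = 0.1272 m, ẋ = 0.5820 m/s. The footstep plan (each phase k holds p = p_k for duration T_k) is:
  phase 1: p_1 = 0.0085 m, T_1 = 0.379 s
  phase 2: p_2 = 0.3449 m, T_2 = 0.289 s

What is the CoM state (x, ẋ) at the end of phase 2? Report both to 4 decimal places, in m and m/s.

x = 1.6110, ẋ = 5.4134

phase 1: p=0.0085, T=0.379, ωT=1.490834, cosh=2.332992, sinh=2.107807; start (x,ẋ)=(0.127200, 0.582000) → end (x,ẋ)=(0.597289, 2.341975)
phase 2: p=0.3449, T=0.289, ωT=1.136810, cosh=1.718826, sinh=1.397985; start (x,ẋ)=(0.597289, 2.341975) → end (x,ẋ)=(1.611041, 5.413364)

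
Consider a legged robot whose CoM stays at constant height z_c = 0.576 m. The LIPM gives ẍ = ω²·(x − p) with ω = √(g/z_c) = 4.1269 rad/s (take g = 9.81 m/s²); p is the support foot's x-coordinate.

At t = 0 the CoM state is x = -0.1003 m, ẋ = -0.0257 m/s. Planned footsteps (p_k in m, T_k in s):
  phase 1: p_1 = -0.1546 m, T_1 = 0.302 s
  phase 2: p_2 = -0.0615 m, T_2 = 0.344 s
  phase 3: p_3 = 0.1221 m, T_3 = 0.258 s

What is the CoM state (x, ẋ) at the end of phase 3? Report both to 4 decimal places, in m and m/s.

phase 1: p=-0.1546, T=0.302, ωT=1.246324, cosh=1.882548, sinh=1.594988; start (x,ẋ)=(-0.100300, -0.025700) → end (x,ẋ)=(-0.062310, 0.309040)
phase 2: p=-0.0615, T=0.344, ωT=1.419654, cosh=2.188743, sinh=1.946945; start (x,ẋ)=(-0.062310, 0.309040) → end (x,ẋ)=(0.082522, 0.669899)
phase 3: p=0.1221, T=0.258, ωT=1.064740, cosh=1.622451, sinh=1.277634; start (x,ẋ)=(0.082522, 0.669899) → end (x,ẋ)=(0.265279, 0.878198)

x = 0.2653, ẋ = 0.8782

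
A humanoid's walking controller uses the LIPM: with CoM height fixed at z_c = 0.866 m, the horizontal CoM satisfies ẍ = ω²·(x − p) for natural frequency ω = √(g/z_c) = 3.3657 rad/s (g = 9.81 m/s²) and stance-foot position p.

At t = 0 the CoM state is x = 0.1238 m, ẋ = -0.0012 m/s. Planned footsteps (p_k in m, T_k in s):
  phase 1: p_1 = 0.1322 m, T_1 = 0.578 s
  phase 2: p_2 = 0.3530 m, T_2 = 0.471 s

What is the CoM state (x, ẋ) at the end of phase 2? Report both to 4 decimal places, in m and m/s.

phase 1: p=0.1322, T=0.578, ωT=1.945375, cosh=3.569593, sinh=3.426659; start (x,ẋ)=(0.123800, -0.001200) → end (x,ẋ)=(0.100994, -0.101162)
phase 2: p=0.3530, T=0.471, ωT=1.585245, cosh=2.542692, sinh=2.337794; start (x,ẋ)=(0.100994, -0.101162) → end (x,ẋ)=(-0.358041, -2.240087)

x = -0.3580, ẋ = -2.2401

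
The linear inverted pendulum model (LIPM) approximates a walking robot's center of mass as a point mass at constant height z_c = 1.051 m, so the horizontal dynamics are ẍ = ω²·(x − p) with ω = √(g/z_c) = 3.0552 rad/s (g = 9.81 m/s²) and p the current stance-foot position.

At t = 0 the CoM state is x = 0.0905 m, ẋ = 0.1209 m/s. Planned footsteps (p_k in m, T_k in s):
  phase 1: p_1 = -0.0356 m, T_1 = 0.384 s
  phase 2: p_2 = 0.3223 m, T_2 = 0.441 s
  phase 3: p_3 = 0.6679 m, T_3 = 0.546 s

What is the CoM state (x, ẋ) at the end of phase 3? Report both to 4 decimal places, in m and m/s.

phase 1: p=-0.0356, T=0.384, ωT=1.173197, cosh=1.770843, sinh=1.461466; start (x,ẋ)=(0.090500, 0.120900) → end (x,ẋ)=(0.245536, 0.777140)
phase 2: p=0.3223, T=0.441, ωT=1.347343, cosh=2.053560, sinh=1.793630; start (x,ẋ)=(0.245536, 0.777140) → end (x,ẋ)=(0.620900, 1.175247)
phase 3: p=0.6679, T=0.546, ωT=1.668139, cosh=2.745445, sinh=2.556847; start (x,ẋ)=(0.620900, 1.175247) → end (x,ẋ)=(1.522411, 2.859431)

x = 1.5224, ẋ = 2.8594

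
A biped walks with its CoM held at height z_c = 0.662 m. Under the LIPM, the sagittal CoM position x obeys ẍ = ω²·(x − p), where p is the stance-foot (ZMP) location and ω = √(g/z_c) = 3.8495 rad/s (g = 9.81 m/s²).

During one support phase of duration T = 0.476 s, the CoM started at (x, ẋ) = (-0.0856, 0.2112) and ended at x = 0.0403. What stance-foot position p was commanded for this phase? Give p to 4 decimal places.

p = -0.0669

ωT = 3.8495·0.476 = 1.832362; cosh(ωT) = 3.204332, sinh(ωT) = 3.044297
x(T) = p + (x₀−p)·cosh(ωT) + (ẋ₀/ω)·sinh(ωT) ⇒ p·(1 − cosh) = x(T) − x₀·cosh − (ẋ₀/ω)·sinh
numerator   = 0.0403 − (-0.0856)·3.204332 − (0.2112/3.8495)·3.044297 = 0.147568
denominator = 1 − 3.204332 = -2.204332
p = 0.147568 / -2.204332 = -0.0669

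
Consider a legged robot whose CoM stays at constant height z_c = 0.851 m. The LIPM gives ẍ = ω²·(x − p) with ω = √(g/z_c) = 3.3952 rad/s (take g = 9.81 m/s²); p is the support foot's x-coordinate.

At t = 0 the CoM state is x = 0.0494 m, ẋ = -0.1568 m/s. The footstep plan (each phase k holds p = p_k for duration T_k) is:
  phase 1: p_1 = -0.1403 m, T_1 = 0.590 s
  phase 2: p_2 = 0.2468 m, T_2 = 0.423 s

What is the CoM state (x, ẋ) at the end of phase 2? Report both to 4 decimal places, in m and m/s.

x = 1.6272, ẋ = 4.9737

phase 1: p=-0.1403, T=0.590, ωT=2.003168, cosh=3.773704, sinh=3.638797; start (x,ẋ)=(0.049400, -0.156800) → end (x,ẋ)=(0.407522, 1.751921)
phase 2: p=0.2468, T=0.423, ωT=1.436170, cosh=2.221198, sinh=1.983361; start (x,ẋ)=(0.407522, 1.751921) → end (x,ẋ)=(1.627208, 4.973650)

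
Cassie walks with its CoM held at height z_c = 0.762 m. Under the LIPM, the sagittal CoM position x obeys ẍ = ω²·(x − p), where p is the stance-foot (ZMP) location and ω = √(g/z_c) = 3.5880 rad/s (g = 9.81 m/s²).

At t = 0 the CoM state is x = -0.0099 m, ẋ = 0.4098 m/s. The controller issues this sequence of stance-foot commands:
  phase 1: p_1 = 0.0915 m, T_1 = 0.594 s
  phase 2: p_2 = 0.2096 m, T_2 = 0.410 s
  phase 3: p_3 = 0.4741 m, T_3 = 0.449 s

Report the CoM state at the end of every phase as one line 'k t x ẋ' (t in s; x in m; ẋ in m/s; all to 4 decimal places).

1 0.5940 0.1327 0.2396
2 1.0040 0.1710 -0.0200
3 1.4530 -0.3284 -2.6661

phase 1: p=0.0915, T=0.594, ωT=2.131272, cosh=4.272132, sinh=4.153446; start (x,ẋ)=(-0.009900, 0.409800) → end (x,ẋ)=(0.132688, 0.239600)
phase 2: p=0.2096, T=0.410, ωT=1.471080, cosh=2.291806, sinh=2.062129; start (x,ẋ)=(0.132688, 0.239600) → end (x,ẋ)=(0.171037, -0.019952)
phase 3: p=0.4741, T=0.449, ωT=1.611012, cosh=2.603781, sinh=2.404096; start (x,ẋ)=(0.171037, -0.019952) → end (x,ẋ)=(-0.328379, -2.666141)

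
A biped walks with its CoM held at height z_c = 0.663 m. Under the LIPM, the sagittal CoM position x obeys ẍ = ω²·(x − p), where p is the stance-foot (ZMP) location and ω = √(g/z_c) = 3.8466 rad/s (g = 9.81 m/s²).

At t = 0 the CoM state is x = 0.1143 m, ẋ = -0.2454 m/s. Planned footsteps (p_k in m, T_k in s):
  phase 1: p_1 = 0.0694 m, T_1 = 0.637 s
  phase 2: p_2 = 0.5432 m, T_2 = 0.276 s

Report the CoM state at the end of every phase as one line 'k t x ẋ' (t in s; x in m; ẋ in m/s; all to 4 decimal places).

1 0.6370 -0.0354 -0.4393
2 0.9130 -0.5387 -3.5437

phase 1: p=0.0694, T=0.637, ωT=2.450284, cosh=5.838955, sinh=5.752686; start (x,ẋ)=(0.114300, -0.245400) → end (x,ẋ)=(-0.035433, -0.439320)
phase 2: p=0.5432, T=0.276, ωT=1.061662, cosh=1.618526, sinh=1.272645; start (x,ẋ)=(-0.035433, -0.439320) → end (x,ẋ)=(-0.538681, -3.543664)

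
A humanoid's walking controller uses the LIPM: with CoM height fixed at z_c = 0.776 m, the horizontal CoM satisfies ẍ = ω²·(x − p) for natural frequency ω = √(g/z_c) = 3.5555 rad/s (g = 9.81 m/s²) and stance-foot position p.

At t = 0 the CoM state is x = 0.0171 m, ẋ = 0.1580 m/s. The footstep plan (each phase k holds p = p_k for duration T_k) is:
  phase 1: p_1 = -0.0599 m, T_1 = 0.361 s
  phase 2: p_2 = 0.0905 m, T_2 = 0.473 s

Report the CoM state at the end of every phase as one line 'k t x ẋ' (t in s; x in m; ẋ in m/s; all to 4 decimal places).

phase 1: p=-0.0599, T=0.361, ωT=1.283535, cosh=1.943217, sinh=1.666161; start (x,ẋ)=(0.017100, 0.158000) → end (x,ẋ)=(0.163769, 0.763179)
phase 2: p=0.0905, T=0.473, ωT=1.681751, cosh=2.780505, sinh=2.594457; start (x,ẋ)=(0.163769, 0.763179) → end (x,ẋ)=(0.851118, 2.797899)

1 0.3610 0.1638 0.7632
2 0.8340 0.8511 2.7979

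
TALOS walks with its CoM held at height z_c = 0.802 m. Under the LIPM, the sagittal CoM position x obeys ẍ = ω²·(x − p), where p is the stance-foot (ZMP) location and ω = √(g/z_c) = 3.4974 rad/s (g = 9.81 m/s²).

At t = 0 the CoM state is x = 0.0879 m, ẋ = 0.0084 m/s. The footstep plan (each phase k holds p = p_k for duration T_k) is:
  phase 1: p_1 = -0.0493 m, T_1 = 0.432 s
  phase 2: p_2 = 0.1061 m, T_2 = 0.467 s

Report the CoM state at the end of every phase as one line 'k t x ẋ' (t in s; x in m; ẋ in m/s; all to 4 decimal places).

phase 1: p=-0.0493, T=0.432, ωT=1.510877, cosh=2.375709, sinh=2.154993; start (x,ẋ)=(0.087900, 0.008400) → end (x,ẋ)=(0.281823, 1.054015)
phase 2: p=0.1061, T=0.467, ωT=1.633286, cosh=2.657980, sinh=2.462693; start (x,ẋ)=(0.281823, 1.054015) → end (x,ẋ)=(1.315352, 4.315057)

1 0.4320 0.2818 1.0540
2 0.8990 1.3154 4.3151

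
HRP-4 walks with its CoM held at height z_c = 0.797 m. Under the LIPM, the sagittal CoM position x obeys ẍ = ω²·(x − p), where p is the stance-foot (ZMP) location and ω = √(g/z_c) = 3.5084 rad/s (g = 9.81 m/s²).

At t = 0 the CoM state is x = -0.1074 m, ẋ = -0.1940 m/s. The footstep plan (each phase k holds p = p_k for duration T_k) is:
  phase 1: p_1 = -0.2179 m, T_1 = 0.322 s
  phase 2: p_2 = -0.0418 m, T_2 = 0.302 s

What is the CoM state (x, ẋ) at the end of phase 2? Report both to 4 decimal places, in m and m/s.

phase 1: p=-0.2179, T=0.322, ωT=1.129705, cosh=1.708936, sinh=1.385807; start (x,ẋ)=(-0.107400, -0.194000) → end (x,ẋ)=(-0.105692, 0.205714)
phase 2: p=-0.0418, T=0.302, ωT=1.059537, cosh=1.615825, sinh=1.269209; start (x,ẋ)=(-0.105692, 0.205714) → end (x,ẋ)=(-0.070619, 0.047893)

x = -0.0706, ẋ = 0.0479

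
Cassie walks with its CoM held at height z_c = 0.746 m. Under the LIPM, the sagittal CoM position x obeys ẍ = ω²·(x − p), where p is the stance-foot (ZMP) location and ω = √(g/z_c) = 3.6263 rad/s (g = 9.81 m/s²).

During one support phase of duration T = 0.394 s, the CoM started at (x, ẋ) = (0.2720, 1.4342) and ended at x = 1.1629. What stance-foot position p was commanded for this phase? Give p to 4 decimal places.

p = 0.1784

ωT = 3.6263·0.394 = 1.428762; cosh(ωT) = 2.206568, sinh(ωT) = 1.966962
x(T) = p + (x₀−p)·cosh(ωT) + (ẋ₀/ω)·sinh(ωT) ⇒ p·(1 − cosh) = x(T) − x₀·cosh − (ẋ₀/ω)·sinh
numerator   = 1.1629 − (0.2720)·2.206568 − (1.4342/3.6263)·1.966962 = -0.215219
denominator = 1 − 2.206568 = -1.206568
p = -0.215219 / -1.206568 = 0.1784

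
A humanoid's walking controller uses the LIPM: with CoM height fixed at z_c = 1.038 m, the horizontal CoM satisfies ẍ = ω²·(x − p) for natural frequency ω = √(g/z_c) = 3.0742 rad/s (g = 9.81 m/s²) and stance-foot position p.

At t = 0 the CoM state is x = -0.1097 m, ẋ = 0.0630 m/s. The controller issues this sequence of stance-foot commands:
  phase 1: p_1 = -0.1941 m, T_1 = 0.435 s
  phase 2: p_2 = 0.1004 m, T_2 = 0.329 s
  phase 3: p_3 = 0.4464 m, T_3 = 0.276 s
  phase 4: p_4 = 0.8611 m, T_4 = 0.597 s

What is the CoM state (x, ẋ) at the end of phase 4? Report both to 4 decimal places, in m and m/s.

x = -0.9061, ẋ = -5.1356

phase 1: p=-0.1941, T=0.435, ωT=1.337277, cosh=2.035609, sinh=1.773049; start (x,ẋ)=(-0.109700, 0.063000) → end (x,ẋ)=(0.014041, 0.588283)
phase 2: p=0.1004, T=0.329, ωT=1.011412, cosh=1.556593, sinh=1.192887; start (x,ẋ)=(0.014041, 0.588283) → end (x,ẋ)=(0.194246, 0.599023)
phase 3: p=0.4464, T=0.276, ωT=0.848479, cosh=1.382078, sinh=0.954013; start (x,ẋ)=(0.194246, 0.599023) → end (x,ẋ)=(0.283798, 0.088374)
phase 4: p=0.8611, T=0.597, ωT=1.835297, cosh=3.213282, sinh=3.053716; start (x,ẋ)=(0.283798, 0.088374) → end (x,ẋ)=(-0.906149, -5.135588)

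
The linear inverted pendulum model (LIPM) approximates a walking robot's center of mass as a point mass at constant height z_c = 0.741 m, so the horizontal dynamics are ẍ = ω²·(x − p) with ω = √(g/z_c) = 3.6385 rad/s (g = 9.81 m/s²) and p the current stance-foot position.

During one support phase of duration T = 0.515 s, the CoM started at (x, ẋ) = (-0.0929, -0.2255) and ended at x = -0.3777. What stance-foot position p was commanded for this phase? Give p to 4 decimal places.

p = -0.0553

ωT = 3.6385·0.515 = 1.873827; cosh(ωT) = 3.333356, sinh(ωT) = 3.179822
x(T) = p + (x₀−p)·cosh(ωT) + (ẋ₀/ω)·sinh(ωT) ⇒ p·(1 − cosh) = x(T) − x₀·cosh − (ẋ₀/ω)·sinh
numerator   = -0.3777 − (-0.0929)·3.333356 − (-0.2255/3.6385)·3.179822 = 0.129042
denominator = 1 − 3.333356 = -2.333356
p = 0.129042 / -2.333356 = -0.0553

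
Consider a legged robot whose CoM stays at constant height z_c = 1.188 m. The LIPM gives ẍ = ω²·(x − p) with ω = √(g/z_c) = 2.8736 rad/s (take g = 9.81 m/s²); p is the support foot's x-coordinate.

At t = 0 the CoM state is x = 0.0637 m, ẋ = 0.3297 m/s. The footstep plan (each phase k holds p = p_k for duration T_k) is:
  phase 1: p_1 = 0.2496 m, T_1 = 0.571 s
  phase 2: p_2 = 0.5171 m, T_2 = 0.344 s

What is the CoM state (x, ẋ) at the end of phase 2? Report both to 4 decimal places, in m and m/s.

x = -0.3963, ẋ = -2.2763

phase 1: p=0.2496, T=0.571, ωT=1.640826, cosh=2.676624, sinh=2.482804; start (x,ẋ)=(0.063700, 0.329700) → end (x,ẋ)=(0.036878, -0.443836)
phase 2: p=0.5171, T=0.344, ωT=0.988518, cosh=1.529689, sinh=1.157561; start (x,ẋ)=(0.036878, -0.443836) → end (x,ẋ)=(-0.396279, -2.276327)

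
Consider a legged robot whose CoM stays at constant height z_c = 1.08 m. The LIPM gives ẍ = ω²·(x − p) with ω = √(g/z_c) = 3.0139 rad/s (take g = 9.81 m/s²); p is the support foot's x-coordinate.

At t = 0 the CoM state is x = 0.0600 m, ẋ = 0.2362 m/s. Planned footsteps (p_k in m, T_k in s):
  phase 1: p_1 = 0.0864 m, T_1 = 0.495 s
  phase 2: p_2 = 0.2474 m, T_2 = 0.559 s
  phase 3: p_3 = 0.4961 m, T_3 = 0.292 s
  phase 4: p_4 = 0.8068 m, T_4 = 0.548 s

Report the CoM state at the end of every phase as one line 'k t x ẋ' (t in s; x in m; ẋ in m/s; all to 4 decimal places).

phase 1: p=0.0864, T=0.495, ωT=1.491880, cosh=2.335198, sinh=2.110249; start (x,ẋ)=(0.060000, 0.236200) → end (x,ẋ)=(0.190131, 0.383668)
phase 2: p=0.2474, T=0.559, ωT=1.684770, cosh=2.788349, sinh=2.602862; start (x,ẋ)=(0.190131, 0.383668) → end (x,ẋ)=(0.419058, 0.620541)
phase 3: p=0.4961, T=0.292, ωT=0.880059, cosh=1.412900, sinh=0.998141; start (x,ẋ)=(0.419058, 0.620541) → end (x,ẋ)=(0.592758, 0.644998)
phase 4: p=0.8068, T=0.548, ωT=1.651617, cosh=2.703573, sinh=2.511834; start (x,ẋ)=(0.592758, 0.644998) → end (x,ẋ)=(0.765673, 0.123411)

1 0.4950 0.1901 0.3837
2 1.0540 0.4191 0.6205
3 1.3460 0.5928 0.6450
4 1.8940 0.7657 0.1234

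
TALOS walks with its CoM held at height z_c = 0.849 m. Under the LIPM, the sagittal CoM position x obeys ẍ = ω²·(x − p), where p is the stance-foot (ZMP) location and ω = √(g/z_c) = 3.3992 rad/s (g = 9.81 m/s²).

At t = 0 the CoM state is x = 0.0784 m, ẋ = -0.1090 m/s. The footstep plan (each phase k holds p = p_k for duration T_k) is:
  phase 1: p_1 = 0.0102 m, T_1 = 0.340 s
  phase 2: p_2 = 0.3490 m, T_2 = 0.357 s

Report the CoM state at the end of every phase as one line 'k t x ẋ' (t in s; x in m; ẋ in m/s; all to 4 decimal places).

phase 1: p=0.0102, T=0.340, ωT=1.155728, cosh=1.745582, sinh=1.430753; start (x,ẋ)=(0.078400, -0.109000) → end (x,ẋ)=(0.083370, 0.141417)
phase 2: p=0.3490, T=0.357, ωT=1.213514, cosh=1.831221, sinh=1.534070; start (x,ẋ)=(0.083370, 0.141417) → end (x,ẋ)=(-0.073606, -1.126194)

1 0.3400 0.0834 0.1414
2 0.6970 -0.0736 -1.1262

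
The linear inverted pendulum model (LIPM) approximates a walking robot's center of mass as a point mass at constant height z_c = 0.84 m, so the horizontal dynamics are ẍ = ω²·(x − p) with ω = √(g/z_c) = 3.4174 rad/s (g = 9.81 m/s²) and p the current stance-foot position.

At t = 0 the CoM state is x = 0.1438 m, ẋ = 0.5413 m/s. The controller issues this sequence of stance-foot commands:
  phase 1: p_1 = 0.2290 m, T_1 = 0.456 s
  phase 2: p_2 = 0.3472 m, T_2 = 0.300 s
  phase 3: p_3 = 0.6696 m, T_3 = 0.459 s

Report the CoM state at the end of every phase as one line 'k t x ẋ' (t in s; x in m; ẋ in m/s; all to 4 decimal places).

1 0.4560 0.3772 0.6818
2 0.7560 0.6368 1.1973
3 1.2150 1.3917 2.7404

phase 1: p=0.2290, T=0.456, ωT=1.558334, cosh=2.480694, sinh=2.270208; start (x,ẋ)=(0.143800, 0.541300) → end (x,ẋ)=(0.377235, 0.681800)
phase 2: p=0.3472, T=0.300, ωT=1.025220, cosh=1.573213, sinh=1.214496; start (x,ẋ)=(0.377235, 0.681800) → end (x,ẋ)=(0.636754, 1.197275)
phase 3: p=0.6696, T=0.459, ωT=1.568587, cosh=2.504099, sinh=2.295760; start (x,ẋ)=(0.636754, 1.197275) → end (x,ẋ)=(1.391662, 2.740399)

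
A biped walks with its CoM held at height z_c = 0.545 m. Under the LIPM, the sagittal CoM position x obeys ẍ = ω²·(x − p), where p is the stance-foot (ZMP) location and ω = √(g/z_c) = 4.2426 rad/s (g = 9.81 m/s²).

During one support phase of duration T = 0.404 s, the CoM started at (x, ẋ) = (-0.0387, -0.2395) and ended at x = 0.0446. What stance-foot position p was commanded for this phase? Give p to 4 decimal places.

p = -0.1646

ωT = 4.2426·0.404 = 1.714010; cosh(ωT) = 2.865661, sinh(ωT) = 2.685519
x(T) = p + (x₀−p)·cosh(ωT) + (ẋ₀/ω)·sinh(ωT) ⇒ p·(1 − cosh) = x(T) − x₀·cosh − (ẋ₀/ω)·sinh
numerator   = 0.0446 − (-0.0387)·2.865661 − (-0.2395/4.2426)·2.685519 = 0.307102
denominator = 1 − 2.865661 = -1.865661
p = 0.307102 / -1.865661 = -0.1646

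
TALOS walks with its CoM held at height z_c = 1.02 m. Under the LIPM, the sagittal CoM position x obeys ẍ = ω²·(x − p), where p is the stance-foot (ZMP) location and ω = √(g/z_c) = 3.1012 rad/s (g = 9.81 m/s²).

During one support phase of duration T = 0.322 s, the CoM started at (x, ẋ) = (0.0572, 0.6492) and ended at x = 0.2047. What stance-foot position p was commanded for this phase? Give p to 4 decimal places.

ωT = 3.1012·0.322 = 0.998586; cosh(ωT) = 1.541421, sinh(ωT) = 1.173021
x(T) = p + (x₀−p)·cosh(ωT) + (ẋ₀/ω)·sinh(ωT) ⇒ p·(1 − cosh) = x(T) − x₀·cosh − (ẋ₀/ω)·sinh
numerator   = 0.2047 − (0.0572)·1.541421 − (0.6492/3.1012)·1.173021 = -0.129028
denominator = 1 − 1.541421 = -0.541421
p = -0.129028 / -0.541421 = 0.2383

p = 0.2383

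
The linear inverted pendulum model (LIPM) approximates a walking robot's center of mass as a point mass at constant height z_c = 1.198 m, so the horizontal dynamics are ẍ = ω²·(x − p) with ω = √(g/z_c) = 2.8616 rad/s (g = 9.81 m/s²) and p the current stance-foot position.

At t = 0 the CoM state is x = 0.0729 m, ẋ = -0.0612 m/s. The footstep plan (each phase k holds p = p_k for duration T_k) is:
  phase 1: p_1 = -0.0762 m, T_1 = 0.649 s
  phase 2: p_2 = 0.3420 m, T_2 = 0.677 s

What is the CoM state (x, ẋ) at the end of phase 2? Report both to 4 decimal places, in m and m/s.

x = 1.7014, ẋ = 4.0515

phase 1: p=-0.0762, T=0.649, ωT=1.857178, cosh=3.280875, sinh=3.124762; start (x,ẋ)=(0.072900, -0.061200) → end (x,ẋ)=(0.346150, 1.132436)
phase 2: p=0.3420, T=0.677, ωT=1.937303, cosh=3.542051, sinh=3.397959; start (x,ẋ)=(0.346150, 1.132436) → end (x,ẋ)=(1.701392, 4.051501)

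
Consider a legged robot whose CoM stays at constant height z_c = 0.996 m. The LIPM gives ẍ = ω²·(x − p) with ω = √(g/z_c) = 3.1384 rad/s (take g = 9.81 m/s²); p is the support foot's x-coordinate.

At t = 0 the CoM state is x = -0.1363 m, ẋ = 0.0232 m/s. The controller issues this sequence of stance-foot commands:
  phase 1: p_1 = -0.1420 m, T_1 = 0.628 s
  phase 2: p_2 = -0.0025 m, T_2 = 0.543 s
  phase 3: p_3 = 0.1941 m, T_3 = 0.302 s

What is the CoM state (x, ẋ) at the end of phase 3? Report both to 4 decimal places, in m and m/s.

x = -0.4254, ẋ = -1.6742

phase 1: p=-0.1420, T=0.628, ωT=1.970915, cosh=3.658286, sinh=3.518956; start (x,ẋ)=(-0.136300, 0.023200) → end (x,ẋ)=(-0.095135, 0.147822)
phase 2: p=-0.0025, T=0.543, ωT=1.704151, cosh=2.839322, sinh=2.657396; start (x,ẋ)=(-0.095135, 0.147822) → end (x,ẋ)=(-0.140353, -0.352854)
phase 3: p=0.1941, T=0.302, ωT=0.947797, cosh=1.483807, sinh=1.096213; start (x,ẋ)=(-0.140353, -0.352854) → end (x,ẋ)=(-0.425412, -1.674204)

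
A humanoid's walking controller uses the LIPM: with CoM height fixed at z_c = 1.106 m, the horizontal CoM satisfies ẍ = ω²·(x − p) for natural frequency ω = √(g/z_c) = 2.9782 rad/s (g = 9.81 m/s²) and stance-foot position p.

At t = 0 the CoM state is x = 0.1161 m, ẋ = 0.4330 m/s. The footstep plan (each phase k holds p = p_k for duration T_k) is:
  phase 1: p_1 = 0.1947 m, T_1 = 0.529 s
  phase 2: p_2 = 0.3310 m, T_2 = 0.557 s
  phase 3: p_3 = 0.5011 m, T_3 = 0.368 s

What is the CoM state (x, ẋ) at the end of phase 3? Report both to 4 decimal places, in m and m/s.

x = 1.6781, ẋ = 3.7092

phase 1: p=0.1947, T=0.529, ωT=1.575468, cosh=2.519956, sinh=2.313046; start (x,ẋ)=(0.116100, 0.433000) → end (x,ẋ)=(0.332925, 0.549688)
phase 2: p=0.3310, T=0.557, ωT=1.658857, cosh=2.721831, sinh=2.531474; start (x,ẋ)=(0.332925, 0.549688) → end (x,ẋ)=(0.803475, 1.510670)
phase 3: p=0.5011, T=0.368, ωT=1.095978, cosh=1.663160, sinh=1.328947; start (x,ẋ)=(0.803475, 1.510670) → end (x,ẋ)=(1.678096, 3.709244)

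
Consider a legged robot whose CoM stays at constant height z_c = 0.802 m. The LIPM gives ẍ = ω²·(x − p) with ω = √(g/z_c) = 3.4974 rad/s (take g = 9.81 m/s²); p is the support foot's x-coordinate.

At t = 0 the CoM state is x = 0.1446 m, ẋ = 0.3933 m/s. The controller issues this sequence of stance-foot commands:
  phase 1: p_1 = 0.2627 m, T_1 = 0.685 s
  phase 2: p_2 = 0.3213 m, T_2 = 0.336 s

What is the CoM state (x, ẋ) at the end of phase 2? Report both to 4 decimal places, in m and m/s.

x = 0.1138, ẋ = -0.6398

phase 1: p=0.2627, T=0.685, ωT=2.395719, cosh=5.533597, sinh=5.442490; start (x,ẋ)=(0.144600, 0.393300) → end (x,ẋ)=(0.221217, -0.071618)
phase 2: p=0.3213, T=0.336, ωT=1.175126, cosh=1.773666, sinh=1.464886; start (x,ẋ)=(0.221217, -0.071618) → end (x,ẋ)=(0.113789, -0.639780)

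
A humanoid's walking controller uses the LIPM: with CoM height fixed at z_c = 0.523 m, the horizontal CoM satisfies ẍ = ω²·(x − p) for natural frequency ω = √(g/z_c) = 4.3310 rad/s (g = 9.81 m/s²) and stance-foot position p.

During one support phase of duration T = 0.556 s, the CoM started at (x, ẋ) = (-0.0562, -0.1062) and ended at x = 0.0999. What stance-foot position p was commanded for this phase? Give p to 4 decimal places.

ωT = 4.3310·0.556 = 2.408036; cosh(ωT) = 5.601054, sinh(ωT) = 5.511062
x(T) = p + (x₀−p)·cosh(ωT) + (ẋ₀/ω)·sinh(ωT) ⇒ p·(1 − cosh) = x(T) − x₀·cosh − (ẋ₀/ω)·sinh
numerator   = 0.0999 − (-0.0562)·5.601054 − (-0.1062/4.3310)·5.511062 = 0.549815
denominator = 1 − 5.601054 = -4.601054
p = 0.549815 / -4.601054 = -0.1195

p = -0.1195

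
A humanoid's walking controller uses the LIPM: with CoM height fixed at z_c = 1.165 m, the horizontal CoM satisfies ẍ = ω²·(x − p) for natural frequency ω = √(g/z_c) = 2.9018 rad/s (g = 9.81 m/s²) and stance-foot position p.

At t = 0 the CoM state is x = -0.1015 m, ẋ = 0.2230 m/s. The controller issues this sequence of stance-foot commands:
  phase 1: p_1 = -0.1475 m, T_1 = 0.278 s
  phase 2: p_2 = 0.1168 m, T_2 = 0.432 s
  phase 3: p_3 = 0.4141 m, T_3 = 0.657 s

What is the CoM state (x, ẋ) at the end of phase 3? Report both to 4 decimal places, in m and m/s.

x = -0.4852, ẋ = -2.4473

phase 1: p=-0.1475, T=0.278, ωT=0.806700, cosh=1.343416, sinh=0.897087; start (x,ẋ)=(-0.101500, 0.223000) → end (x,ẋ)=(-0.016763, 0.419327)
phase 2: p=0.1168, T=0.432, ωT=1.253578, cosh=1.894167, sinh=1.608685; start (x,ẋ)=(-0.016763, 0.419327) → end (x,ẋ)=(0.096274, 0.170794)
phase 3: p=0.4141, T=0.657, ωT=1.906483, cosh=3.438990, sinh=3.290388; start (x,ẋ)=(0.096274, 0.170794) → end (x,ẋ)=(-0.485233, -2.447253)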